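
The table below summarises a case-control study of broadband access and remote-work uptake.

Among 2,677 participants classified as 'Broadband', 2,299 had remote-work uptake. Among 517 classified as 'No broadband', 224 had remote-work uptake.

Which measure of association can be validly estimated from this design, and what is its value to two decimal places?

7.96

From the description: a = 2299, b = 378, c = 224, d = 293.
This is a case-control study: participants were sampled on outcome status, so risks in the source population cannot be estimated directly — relative risk is not valid here. The odds ratio is the appropriate measure.
OR = (a·d)/(b·c) = (2299 × 293) / (378 × 224) = 673607 / 84672 = 7.95549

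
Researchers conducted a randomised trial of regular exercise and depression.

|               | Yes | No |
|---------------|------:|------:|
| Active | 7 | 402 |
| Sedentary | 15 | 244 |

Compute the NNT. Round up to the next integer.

Risk in treated group = 7/409 = 0.01711; risk in control = 15/259 = 0.05792.
Absolute risk reduction = 0.05792 − 0.01711 = 0.04080
NNT = 1 / ARR = 1 / 0.04080 = 24.510 → round up → 25

25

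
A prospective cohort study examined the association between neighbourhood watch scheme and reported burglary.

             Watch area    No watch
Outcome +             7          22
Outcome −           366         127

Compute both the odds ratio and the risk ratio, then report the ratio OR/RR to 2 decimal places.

0.87

Reading the table with exposure as columns: a = 7 (Watch area, case), b = 366 (Watch area, non-case), c = 22 (No watch, case), d = 127.
OR = (7·127)/(366·22) = 889/8052 = 0.11041
Risk in exposed = 7/373 = 0.01877; risk in unexposed = 22/149 = 0.14765; RR = 0.12710
OR/RR = 0.11041 / 0.12710 = 0.86865
The outcome is not rare, so the OR lies further from 1 than the RR.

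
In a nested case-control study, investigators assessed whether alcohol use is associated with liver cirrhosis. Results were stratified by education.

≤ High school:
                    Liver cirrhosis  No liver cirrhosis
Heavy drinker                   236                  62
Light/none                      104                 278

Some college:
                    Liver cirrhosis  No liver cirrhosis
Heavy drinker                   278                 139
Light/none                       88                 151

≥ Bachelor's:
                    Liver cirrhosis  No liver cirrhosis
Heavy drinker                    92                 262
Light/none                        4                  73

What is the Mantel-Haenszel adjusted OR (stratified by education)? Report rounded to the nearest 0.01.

OR_MH = Σ(aᵢdᵢ/nᵢ) / Σ(bᵢcᵢ/nᵢ), where nᵢ is the stratum total.
Stratum 1 (≤ High school): n = 680; a·d/n = 236·278/680 = 96.4824; b·c/n = 62·104/680 = 9.4824
Stratum 2 (Some college): n = 656; a·d/n = 278·151/656 = 63.9909; b·c/n = 139·88/656 = 18.6463
Stratum 3 (≥ Bachelor's): n = 431; a·d/n = 92·73/431 = 15.5824; b·c/n = 262·4/431 = 2.4316
OR_MH = (96.4824 + 63.9909 + 15.5824) / (9.4824 + 18.6463 + 2.4316) = 176.0556 / 30.5602 = 5.76093

5.76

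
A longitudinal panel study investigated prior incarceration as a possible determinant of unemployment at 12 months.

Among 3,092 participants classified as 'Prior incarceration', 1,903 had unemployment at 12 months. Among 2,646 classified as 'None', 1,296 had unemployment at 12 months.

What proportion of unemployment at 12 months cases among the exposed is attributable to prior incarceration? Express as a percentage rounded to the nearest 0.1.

From the description: a = 1903, b = 1189, c = 1296, d = 1350.
Risk in exposed = 1903/3092 = 0.61546; risk in unexposed = 1296/2646 = 0.48980.
RR = 0.61546/0.48980 = 1.25656
AR% = (RR − 1)/RR × 100 = (1.25656 − 1)/1.25656 × 100 = 20.4178%

20.4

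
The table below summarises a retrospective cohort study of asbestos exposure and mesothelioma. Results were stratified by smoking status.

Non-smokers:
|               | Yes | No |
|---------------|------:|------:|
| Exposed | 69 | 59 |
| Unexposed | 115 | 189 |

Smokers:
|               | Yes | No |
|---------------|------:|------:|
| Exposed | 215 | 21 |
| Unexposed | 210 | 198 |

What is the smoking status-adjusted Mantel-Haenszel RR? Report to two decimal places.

RR_MH = Σ(aᵢ·n₀ᵢ/nᵢ) / Σ(cᵢ·n₁ᵢ/nᵢ), with n₁ᵢ = aᵢ+bᵢ (exposed), n₀ᵢ = cᵢ+dᵢ (unexposed), nᵢ = n₁ᵢ+n₀ᵢ.
Stratum 1 (Non-smokers): n₁ = 128, n₀ = 304, n = 432; a·n₀/n = 69·304/432 = 48.5556; c·n₁/n = 115·128/432 = 34.0741
Stratum 2 (Smokers): n₁ = 236, n₀ = 408, n = 644; a·n₀/n = 215·408/644 = 136.2112; c·n₁/n = 210·236/644 = 76.9565
RR_MH = (48.5556 + 136.2112) / (34.0741 + 76.9565) = 184.7667 / 111.0306 = 1.66411

1.66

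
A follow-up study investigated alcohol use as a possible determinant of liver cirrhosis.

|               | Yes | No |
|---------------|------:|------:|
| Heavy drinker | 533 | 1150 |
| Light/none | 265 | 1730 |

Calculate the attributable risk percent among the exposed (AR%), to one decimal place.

58.1

Cells: a = 533, b = 1150, c = 265, d = 1730.
Risk in exposed = 533/1683 = 0.31670; risk in unexposed = 265/1995 = 0.13283.
RR = 0.31670/0.13283 = 2.38419
AR% = (RR − 1)/RR × 100 = (2.38419 − 1)/2.38419 × 100 = 58.0570%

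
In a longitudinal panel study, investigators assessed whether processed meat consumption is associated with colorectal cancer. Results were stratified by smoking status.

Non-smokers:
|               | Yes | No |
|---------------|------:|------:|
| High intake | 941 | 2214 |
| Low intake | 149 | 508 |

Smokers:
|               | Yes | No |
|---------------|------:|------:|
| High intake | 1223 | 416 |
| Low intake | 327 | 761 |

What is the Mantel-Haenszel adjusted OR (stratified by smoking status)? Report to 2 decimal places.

3.42

OR_MH = Σ(aᵢdᵢ/nᵢ) / Σ(bᵢcᵢ/nᵢ), where nᵢ is the stratum total.
Stratum 1 (Non-smokers): n = 3812; a·d/n = 941·508/3812 = 125.4008; b·c/n = 2214·149/3812 = 86.5388
Stratum 2 (Smokers): n = 2727; a·d/n = 1223·761/2727 = 341.2919; b·c/n = 416·327/2727 = 49.8834
OR_MH = (125.4008 + 341.2919) / (86.5388 + 49.8834) = 466.6927 / 136.4222 = 3.42094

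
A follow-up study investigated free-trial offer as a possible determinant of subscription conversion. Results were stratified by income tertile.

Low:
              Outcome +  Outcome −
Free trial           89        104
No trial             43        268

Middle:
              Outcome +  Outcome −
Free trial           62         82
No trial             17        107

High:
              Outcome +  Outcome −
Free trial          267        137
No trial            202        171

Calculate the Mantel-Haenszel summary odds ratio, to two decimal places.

OR_MH = Σ(aᵢdᵢ/nᵢ) / Σ(bᵢcᵢ/nᵢ), where nᵢ is the stratum total.
Stratum 1 (Low): n = 504; a·d/n = 89·268/504 = 47.3254; b·c/n = 104·43/504 = 8.8730
Stratum 2 (Middle): n = 268; a·d/n = 62·107/268 = 24.7537; b·c/n = 82·17/268 = 5.2015
Stratum 3 (High): n = 777; a·d/n = 267·171/777 = 58.7606; b·c/n = 137·202/777 = 35.6165
OR_MH = (47.3254 + 24.7537 + 58.7606) / (8.8730 + 5.2015 + 35.6165) = 130.8397 / 49.6910 = 2.63307

2.63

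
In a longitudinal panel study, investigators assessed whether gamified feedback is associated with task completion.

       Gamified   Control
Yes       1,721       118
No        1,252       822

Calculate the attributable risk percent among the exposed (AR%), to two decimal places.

Reading the table with exposure as columns: a = 1721 (Gamified, case), b = 1252 (Gamified, non-case), c = 118 (Control, case), d = 822.
Risk in exposed = 1721/2973 = 0.57888; risk in unexposed = 118/940 = 0.12553.
RR = 0.57888/0.12553 = 4.61139
AR% = (RR − 1)/RR × 100 = (4.61139 − 1)/4.61139 × 100 = 78.3146%

78.31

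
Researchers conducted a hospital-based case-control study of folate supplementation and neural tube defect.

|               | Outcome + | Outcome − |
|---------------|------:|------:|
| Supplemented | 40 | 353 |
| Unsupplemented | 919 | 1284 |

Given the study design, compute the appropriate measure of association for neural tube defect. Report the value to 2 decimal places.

Cells: a = 40, b = 353, c = 919, d = 1284.
This is a hospital-based case-control study: participants were sampled on outcome status, so risks in the source population cannot be estimated directly — relative risk is not valid here. The odds ratio is the appropriate measure.
OR = (a·d)/(b·c) = (40 × 1284) / (353 × 919) = 51360 / 324407 = 0.15832

0.16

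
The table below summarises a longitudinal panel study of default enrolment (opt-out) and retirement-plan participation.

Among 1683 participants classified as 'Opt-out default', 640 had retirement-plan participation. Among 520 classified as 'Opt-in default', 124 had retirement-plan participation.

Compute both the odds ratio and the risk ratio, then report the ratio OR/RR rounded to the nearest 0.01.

1.23

From the description: a = 640, b = 1043, c = 124, d = 396.
OR = (640·396)/(1043·124) = 253440/129332 = 1.95961
Risk in exposed = 640/1683 = 0.38027; risk in unexposed = 124/520 = 0.23846; RR = 1.59469
OR/RR = 1.95961 / 1.59469 = 1.22883
The outcome is not rare, so the OR lies further from 1 than the RR.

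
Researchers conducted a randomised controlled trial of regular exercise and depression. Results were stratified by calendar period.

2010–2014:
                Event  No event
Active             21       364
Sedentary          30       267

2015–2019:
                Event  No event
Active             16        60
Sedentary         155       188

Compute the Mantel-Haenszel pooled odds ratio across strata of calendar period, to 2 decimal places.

0.40

OR_MH = Σ(aᵢdᵢ/nᵢ) / Σ(bᵢcᵢ/nᵢ), where nᵢ is the stratum total.
Stratum 1 (2010–2014): n = 682; a·d/n = 21·267/682 = 8.2214; b·c/n = 364·30/682 = 16.0117
Stratum 2 (2015–2019): n = 419; a·d/n = 16·188/419 = 7.1790; b·c/n = 60·155/419 = 22.1957
OR_MH = (8.2214 + 7.1790) / (16.0117 + 22.1957) = 15.4004 / 38.2074 = 0.40307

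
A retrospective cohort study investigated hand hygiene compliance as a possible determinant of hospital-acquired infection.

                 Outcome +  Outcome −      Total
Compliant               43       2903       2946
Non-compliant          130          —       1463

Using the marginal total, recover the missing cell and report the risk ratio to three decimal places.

The missing cell is in the unexposed row: 1463 − 130 = 1333.
So a = 43, b = 2903, c = 130, d = 1333.
RR = [a/(a+b)] / [c/(c+d)] = (43/2946) / (130/1463) = 0.01460/0.08886 = 0.16426

0.164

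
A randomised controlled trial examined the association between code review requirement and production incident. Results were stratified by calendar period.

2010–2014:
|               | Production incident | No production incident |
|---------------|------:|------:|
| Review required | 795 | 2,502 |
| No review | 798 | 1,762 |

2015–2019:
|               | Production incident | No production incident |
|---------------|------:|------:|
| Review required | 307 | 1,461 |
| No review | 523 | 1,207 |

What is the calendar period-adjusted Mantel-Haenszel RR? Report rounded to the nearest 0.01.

0.70

RR_MH = Σ(aᵢ·n₀ᵢ/nᵢ) / Σ(cᵢ·n₁ᵢ/nᵢ), with n₁ᵢ = aᵢ+bᵢ (exposed), n₀ᵢ = cᵢ+dᵢ (unexposed), nᵢ = n₁ᵢ+n₀ᵢ.
Stratum 1 (2010–2014): n₁ = 3297, n₀ = 2560, n = 5857; a·n₀/n = 795·2560/5857 = 347.4816; c·n₁/n = 798·3297/5857 = 449.2071
Stratum 2 (2015–2019): n₁ = 1768, n₀ = 1730, n = 3498; a·n₀/n = 307·1730/3498 = 151.8325; c·n₁/n = 523·1768/3498 = 264.3408
RR_MH = (347.4816 + 151.8325) / (449.2071 + 264.3408) = 499.3141 / 713.5479 = 0.69976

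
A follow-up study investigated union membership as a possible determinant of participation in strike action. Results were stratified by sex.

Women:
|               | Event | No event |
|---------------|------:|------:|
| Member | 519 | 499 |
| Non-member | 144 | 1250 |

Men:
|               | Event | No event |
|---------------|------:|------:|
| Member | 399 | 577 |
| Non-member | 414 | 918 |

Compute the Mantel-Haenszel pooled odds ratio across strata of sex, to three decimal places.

3.209

OR_MH = Σ(aᵢdᵢ/nᵢ) / Σ(bᵢcᵢ/nᵢ), where nᵢ is the stratum total.
Stratum 1 (Women): n = 2412; a·d/n = 519·1250/2412 = 268.9677; b·c/n = 499·144/2412 = 29.7910
Stratum 2 (Men): n = 2308; a·d/n = 399·918/2308 = 158.7010; b·c/n = 577·414/2308 = 103.5000
OR_MH = (268.9677 + 158.7010) / (29.7910 + 103.5000) = 427.6687 / 133.2910 = 3.20853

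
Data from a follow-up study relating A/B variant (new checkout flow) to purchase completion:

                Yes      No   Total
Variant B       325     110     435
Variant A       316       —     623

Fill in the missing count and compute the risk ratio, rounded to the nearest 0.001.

1.473

The missing cell is in the unexposed row: 623 − 316 = 307.
So a = 325, b = 110, c = 316, d = 307.
RR = [a/(a+b)] / [c/(c+d)] = (325/435) / (316/623) = 0.74713/0.50722 = 1.47297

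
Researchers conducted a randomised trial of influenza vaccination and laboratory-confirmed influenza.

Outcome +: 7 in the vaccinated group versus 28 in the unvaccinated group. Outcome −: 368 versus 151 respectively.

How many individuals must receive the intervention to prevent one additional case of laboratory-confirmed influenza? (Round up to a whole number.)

Risk in treated group = 7/375 = 0.01867; risk in control = 28/179 = 0.15642.
Absolute risk reduction = 0.15642 − 0.01867 = 0.13776
NNT = 1 / ARR = 1 / 0.13776 = 7.259 → round up → 8

8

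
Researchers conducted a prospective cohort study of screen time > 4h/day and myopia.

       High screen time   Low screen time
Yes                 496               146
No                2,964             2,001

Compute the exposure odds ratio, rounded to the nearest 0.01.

Reading the table with exposure as columns: a = 496 (High screen time, case), b = 2964 (High screen time, non-case), c = 146 (Low screen time, case), d = 2001.
OR = (a·d)/(b·c) = (496 × 2001) / (2964 × 146) = 992496 / 432744 = 2.29349
The odds of myopia are about 2.29 times as high in the high screen time group.

2.29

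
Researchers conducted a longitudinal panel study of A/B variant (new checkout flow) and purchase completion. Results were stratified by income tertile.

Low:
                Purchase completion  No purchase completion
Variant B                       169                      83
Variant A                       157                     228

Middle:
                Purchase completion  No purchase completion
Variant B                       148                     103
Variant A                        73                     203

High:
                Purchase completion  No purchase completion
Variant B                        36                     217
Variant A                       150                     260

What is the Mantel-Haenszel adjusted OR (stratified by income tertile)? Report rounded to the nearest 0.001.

OR_MH = Σ(aᵢdᵢ/nᵢ) / Σ(bᵢcᵢ/nᵢ), where nᵢ is the stratum total.
Stratum 1 (Low): n = 637; a·d/n = 169·228/637 = 60.4898; b·c/n = 83·157/637 = 20.4568
Stratum 2 (Middle): n = 527; a·d/n = 148·203/527 = 57.0095; b·c/n = 103·73/527 = 14.2676
Stratum 3 (High): n = 663; a·d/n = 36·260/663 = 14.1176; b·c/n = 217·150/663 = 49.0950
OR_MH = (60.4898 + 57.0095 + 14.1176) / (20.4568 + 14.2676 + 49.0950) = 131.6169 / 83.8194 = 1.57024

1.570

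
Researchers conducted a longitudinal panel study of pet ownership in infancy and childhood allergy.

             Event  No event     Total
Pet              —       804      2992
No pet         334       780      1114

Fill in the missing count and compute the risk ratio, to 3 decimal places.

The missing cell is in the exposed row: 2992 − 804 = 2188.
So a = 2188, b = 804, c = 334, d = 780.
RR = [a/(a+b)] / [c/(c+d)] = (2188/2992) / (334/1114) = 0.73128/0.29982 = 2.43907

2.439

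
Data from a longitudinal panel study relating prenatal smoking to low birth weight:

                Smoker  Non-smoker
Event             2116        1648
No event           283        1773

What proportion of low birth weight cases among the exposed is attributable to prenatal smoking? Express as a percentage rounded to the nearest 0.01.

Reading the table with exposure as columns: a = 2116 (Smoker, case), b = 283 (Smoker, non-case), c = 1648 (Non-smoker, case), d = 1773.
Risk in exposed = 2116/2399 = 0.88203; risk in unexposed = 1648/3421 = 0.48173.
RR = 0.88203/0.48173 = 1.83097
AR% = (RR − 1)/RR × 100 = (1.83097 − 1)/1.83097 × 100 = 45.3841%

45.38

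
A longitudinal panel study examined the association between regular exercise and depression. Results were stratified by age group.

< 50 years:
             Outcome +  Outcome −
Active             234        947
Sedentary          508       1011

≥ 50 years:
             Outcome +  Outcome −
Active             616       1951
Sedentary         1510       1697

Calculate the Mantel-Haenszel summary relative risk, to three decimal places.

RR_MH = Σ(aᵢ·n₀ᵢ/nᵢ) / Σ(cᵢ·n₁ᵢ/nᵢ), with n₁ᵢ = aᵢ+bᵢ (exposed), n₀ᵢ = cᵢ+dᵢ (unexposed), nᵢ = n₁ᵢ+n₀ᵢ.
Stratum 1 (< 50 years): n₁ = 1181, n₀ = 1519, n = 2700; a·n₀/n = 234·1519/2700 = 131.6467; c·n₁/n = 508·1181/2700 = 222.2030
Stratum 2 (≥ 50 years): n₁ = 2567, n₀ = 3207, n = 5774; a·n₀/n = 616·3207/5774 = 342.1392; c·n₁/n = 1510·2567/5774 = 671.3145
RR_MH = (131.6467 + 342.1392) / (222.2030 + 671.3145) = 473.7859 / 893.5175 = 0.53025

0.530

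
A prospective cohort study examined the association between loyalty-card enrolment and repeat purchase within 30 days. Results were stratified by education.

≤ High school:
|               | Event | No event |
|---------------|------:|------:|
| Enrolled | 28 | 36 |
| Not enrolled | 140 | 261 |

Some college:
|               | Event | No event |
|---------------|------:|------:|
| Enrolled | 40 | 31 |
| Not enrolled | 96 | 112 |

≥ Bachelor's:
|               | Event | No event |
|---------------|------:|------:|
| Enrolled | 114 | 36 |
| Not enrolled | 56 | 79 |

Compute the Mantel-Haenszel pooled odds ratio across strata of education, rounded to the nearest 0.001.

OR_MH = Σ(aᵢdᵢ/nᵢ) / Σ(bᵢcᵢ/nᵢ), where nᵢ is the stratum total.
Stratum 1 (≤ High school): n = 465; a·d/n = 28·261/465 = 15.7161; b·c/n = 36·140/465 = 10.8387
Stratum 2 (Some college): n = 279; a·d/n = 40·112/279 = 16.0573; b·c/n = 31·96/279 = 10.6667
Stratum 3 (≥ Bachelor's): n = 285; a·d/n = 114·79/285 = 31.6000; b·c/n = 36·56/285 = 7.0737
OR_MH = (15.7161 + 16.0573 + 31.6000) / (10.8387 + 10.6667 + 7.0737) = 63.3735 / 28.5791 = 2.21748

2.217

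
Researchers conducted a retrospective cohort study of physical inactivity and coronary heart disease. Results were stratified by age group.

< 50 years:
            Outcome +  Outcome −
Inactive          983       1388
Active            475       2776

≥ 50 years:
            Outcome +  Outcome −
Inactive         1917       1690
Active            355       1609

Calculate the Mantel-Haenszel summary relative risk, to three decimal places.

RR_MH = Σ(aᵢ·n₀ᵢ/nᵢ) / Σ(cᵢ·n₁ᵢ/nᵢ), with n₁ᵢ = aᵢ+bᵢ (exposed), n₀ᵢ = cᵢ+dᵢ (unexposed), nᵢ = n₁ᵢ+n₀ᵢ.
Stratum 1 (< 50 years): n₁ = 2371, n₀ = 3251, n = 5622; a·n₀/n = 983·3251/5622 = 568.4335; c·n₁/n = 475·2371/5622 = 200.3246
Stratum 2 (≥ 50 years): n₁ = 3607, n₀ = 1964, n = 5571; a·n₀/n = 1917·1964/5571 = 675.8191; c·n₁/n = 355·3607/5571 = 229.8483
RR_MH = (568.4335 + 675.8191) / (200.3246 + 229.8483) = 1244.2525 / 430.1729 = 2.89245

2.892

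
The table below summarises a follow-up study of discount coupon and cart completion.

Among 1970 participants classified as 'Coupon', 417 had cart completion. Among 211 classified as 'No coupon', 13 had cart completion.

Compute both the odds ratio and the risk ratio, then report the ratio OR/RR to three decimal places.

1.190

From the description: a = 417, b = 1553, c = 13, d = 198.
OR = (417·198)/(1553·13) = 82566/20189 = 4.08965
Risk in exposed = 417/1970 = 0.21168; risk in unexposed = 13/211 = 0.06161; RR = 3.43565
OR/RR = 4.08965 / 3.43565 = 1.19036
The outcome is not rare, so the OR lies further from 1 than the RR.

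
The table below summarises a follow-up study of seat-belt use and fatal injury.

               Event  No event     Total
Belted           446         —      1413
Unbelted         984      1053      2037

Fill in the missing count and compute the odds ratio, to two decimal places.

The missing cell is in the exposed row: 1413 − 446 = 967.
So a = 446, b = 967, c = 984, d = 1053.
OR = (a·d)/(b·c) = (446 × 1053) / (967 × 984) = 469638 / 951528 = 0.49356

0.49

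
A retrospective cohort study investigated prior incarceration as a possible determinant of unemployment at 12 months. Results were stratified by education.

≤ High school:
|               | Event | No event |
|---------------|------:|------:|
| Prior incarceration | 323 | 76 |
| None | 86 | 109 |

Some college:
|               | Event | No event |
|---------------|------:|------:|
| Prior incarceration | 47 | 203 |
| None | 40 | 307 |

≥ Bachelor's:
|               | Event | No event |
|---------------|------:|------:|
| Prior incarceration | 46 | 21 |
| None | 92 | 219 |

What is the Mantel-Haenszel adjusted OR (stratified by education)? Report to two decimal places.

3.70

OR_MH = Σ(aᵢdᵢ/nᵢ) / Σ(bᵢcᵢ/nᵢ), where nᵢ is the stratum total.
Stratum 1 (≤ High school): n = 594; a·d/n = 323·109/594 = 59.2710; b·c/n = 76·86/594 = 11.0034
Stratum 2 (Some college): n = 597; a·d/n = 47·307/597 = 24.1692; b·c/n = 203·40/597 = 13.6013
Stratum 3 (≥ Bachelor's): n = 378; a·d/n = 46·219/378 = 26.6508; b·c/n = 21·92/378 = 5.1111
OR_MH = (59.2710 + 24.1692 + 26.6508) / (11.0034 + 13.6013 + 5.1111) = 110.0910 / 29.7158 = 3.70480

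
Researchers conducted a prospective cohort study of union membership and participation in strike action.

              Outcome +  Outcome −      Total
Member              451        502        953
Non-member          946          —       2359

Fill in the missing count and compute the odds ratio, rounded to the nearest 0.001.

1.342

The missing cell is in the unexposed row: 2359 − 946 = 1413.
So a = 451, b = 502, c = 946, d = 1413.
OR = (a·d)/(b·c) = (451 × 1413) / (502 × 946) = 637263 / 474892 = 1.34191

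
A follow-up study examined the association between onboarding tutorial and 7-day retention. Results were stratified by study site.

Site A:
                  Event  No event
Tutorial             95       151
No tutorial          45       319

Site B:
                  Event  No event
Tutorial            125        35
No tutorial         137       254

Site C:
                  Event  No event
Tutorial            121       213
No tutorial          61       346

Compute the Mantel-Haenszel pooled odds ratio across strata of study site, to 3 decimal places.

4.383

OR_MH = Σ(aᵢdᵢ/nᵢ) / Σ(bᵢcᵢ/nᵢ), where nᵢ is the stratum total.
Stratum 1 (Site A): n = 610; a·d/n = 95·319/610 = 49.6803; b·c/n = 151·45/610 = 11.1393
Stratum 2 (Site B): n = 551; a·d/n = 125·254/551 = 57.6225; b·c/n = 35·137/551 = 8.7024
Stratum 3 (Site C): n = 741; a·d/n = 121·346/741 = 56.4993; b·c/n = 213·61/741 = 17.5344
OR_MH = (49.6803 + 57.6225 + 56.4993) / (11.1393 + 8.7024 + 17.5344) = 163.8022 / 37.3761 = 4.38254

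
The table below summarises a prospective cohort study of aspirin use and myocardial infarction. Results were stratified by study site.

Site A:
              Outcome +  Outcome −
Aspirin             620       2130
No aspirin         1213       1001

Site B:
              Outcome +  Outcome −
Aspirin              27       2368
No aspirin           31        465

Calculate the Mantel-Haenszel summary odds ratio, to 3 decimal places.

0.237

OR_MH = Σ(aᵢdᵢ/nᵢ) / Σ(bᵢcᵢ/nᵢ), where nᵢ is the stratum total.
Stratum 1 (Site A): n = 4964; a·d/n = 620·1001/4964 = 125.0242; b·c/n = 2130·1213/4964 = 520.4855
Stratum 2 (Site B): n = 2891; a·d/n = 27·465/2891 = 4.3428; b·c/n = 2368·31/2891 = 25.3919
OR_MH = (125.0242 + 4.3428) / (520.4855 + 25.3919) = 129.3670 / 545.8774 = 0.23699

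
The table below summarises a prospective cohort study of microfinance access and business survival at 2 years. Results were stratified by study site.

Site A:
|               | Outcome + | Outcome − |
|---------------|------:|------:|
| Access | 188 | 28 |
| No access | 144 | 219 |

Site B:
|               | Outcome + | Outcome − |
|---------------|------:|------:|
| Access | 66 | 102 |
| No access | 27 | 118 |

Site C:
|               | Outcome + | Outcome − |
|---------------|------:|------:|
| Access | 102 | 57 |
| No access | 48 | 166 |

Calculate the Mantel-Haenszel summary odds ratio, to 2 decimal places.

6.12

OR_MH = Σ(aᵢdᵢ/nᵢ) / Σ(bᵢcᵢ/nᵢ), where nᵢ is the stratum total.
Stratum 1 (Site A): n = 579; a·d/n = 188·219/579 = 71.1088; b·c/n = 28·144/579 = 6.9637
Stratum 2 (Site B): n = 313; a·d/n = 66·118/313 = 24.8818; b·c/n = 102·27/313 = 8.7987
Stratum 3 (Site C): n = 373; a·d/n = 102·166/373 = 45.3941; b·c/n = 57·48/373 = 7.3351
OR_MH = (71.1088 + 24.8818 + 45.3941) / (6.9637 + 8.7987 + 7.3351) = 141.3847 / 23.0976 = 6.12119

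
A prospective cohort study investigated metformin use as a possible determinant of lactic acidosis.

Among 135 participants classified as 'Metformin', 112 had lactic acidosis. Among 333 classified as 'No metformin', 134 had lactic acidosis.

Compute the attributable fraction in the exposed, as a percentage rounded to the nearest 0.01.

From the description: a = 112, b = 23, c = 134, d = 199.
Risk in exposed = 112/135 = 0.82963; risk in unexposed = 134/333 = 0.40240.
RR = 0.82963/0.40240 = 2.06169
AR% = (RR − 1)/RR × 100 = (2.06169 − 1)/2.06169 × 100 = 51.4961%

51.50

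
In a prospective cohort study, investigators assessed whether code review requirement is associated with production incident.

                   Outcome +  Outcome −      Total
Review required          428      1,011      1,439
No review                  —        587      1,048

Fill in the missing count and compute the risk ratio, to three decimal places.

The missing cell is in the unexposed row: 1048 − 587 = 461.
So a = 428, b = 1011, c = 461, d = 587.
RR = [a/(a+b)] / [c/(c+d)] = (428/1439) / (461/1048) = 0.29743/0.43989 = 0.67615

0.676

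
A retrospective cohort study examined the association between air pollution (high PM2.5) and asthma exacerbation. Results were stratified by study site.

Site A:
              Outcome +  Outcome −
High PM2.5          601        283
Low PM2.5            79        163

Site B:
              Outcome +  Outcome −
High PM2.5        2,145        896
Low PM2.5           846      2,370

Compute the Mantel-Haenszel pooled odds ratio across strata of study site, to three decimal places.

OR_MH = Σ(aᵢdᵢ/nᵢ) / Σ(bᵢcᵢ/nᵢ), where nᵢ is the stratum total.
Stratum 1 (Site A): n = 1126; a·d/n = 601·163/1126 = 87.0009; b·c/n = 283·79/1126 = 19.8552
Stratum 2 (Site B): n = 6257; a·d/n = 2145·2370/6257 = 812.4740; b·c/n = 896·846/6257 = 121.1469
OR_MH = (87.0009 + 812.4740) / (19.8552 + 121.1469) = 899.4749 / 141.0021 = 6.37916

6.379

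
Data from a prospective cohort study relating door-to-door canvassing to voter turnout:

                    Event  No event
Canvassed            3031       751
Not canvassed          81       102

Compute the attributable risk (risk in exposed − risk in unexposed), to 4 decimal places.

Cells: a = 3031, b = 751, c = 81, d = 102.
Risk in exposed = 3031/3782 = 0.801428; risk in unexposed = 81/183 = 0.442623.
Risk difference = 0.801428 − 0.442623 = 0.358805

0.3588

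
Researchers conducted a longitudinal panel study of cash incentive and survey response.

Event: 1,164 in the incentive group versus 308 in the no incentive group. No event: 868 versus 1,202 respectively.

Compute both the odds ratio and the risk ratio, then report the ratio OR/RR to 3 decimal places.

From the description: a = 1164, b = 868, c = 308, d = 1202.
OR = (1164·1202)/(868·308) = 1399128/267344 = 5.23344
Risk in exposed = 1164/2032 = 0.57283; risk in unexposed = 308/1510 = 0.20397; RR = 2.80838
OR/RR = 5.23344 / 2.80838 = 1.86351
The outcome is not rare, so the OR lies further from 1 than the RR.

1.864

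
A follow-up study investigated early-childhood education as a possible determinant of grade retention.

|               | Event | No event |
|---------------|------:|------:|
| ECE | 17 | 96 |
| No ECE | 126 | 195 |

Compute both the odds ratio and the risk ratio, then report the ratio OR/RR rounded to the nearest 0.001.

0.715

Cells: a = 17, b = 96, c = 126, d = 195.
OR = (17·195)/(96·126) = 3315/12096 = 0.27406
Risk in exposed = 17/113 = 0.15044; risk in unexposed = 126/321 = 0.39252; RR = 0.38327
OR/RR = 0.27406 / 0.38327 = 0.71505
The outcome is not rare, so the OR lies further from 1 than the RR.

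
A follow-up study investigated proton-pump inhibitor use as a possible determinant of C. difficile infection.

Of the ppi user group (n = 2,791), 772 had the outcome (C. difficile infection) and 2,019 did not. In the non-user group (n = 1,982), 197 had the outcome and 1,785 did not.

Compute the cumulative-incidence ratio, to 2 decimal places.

From the description: a = 772, b = 2019, c = 197, d = 1785.
Risk in exposed = 772/2791 = 0.27660; risk in unexposed = 197/1982 = 0.09939.
RR = 0.27660 / 0.09939 = 2.78288
The risk among the exposed is 2.78 times that among the unexposed.

2.78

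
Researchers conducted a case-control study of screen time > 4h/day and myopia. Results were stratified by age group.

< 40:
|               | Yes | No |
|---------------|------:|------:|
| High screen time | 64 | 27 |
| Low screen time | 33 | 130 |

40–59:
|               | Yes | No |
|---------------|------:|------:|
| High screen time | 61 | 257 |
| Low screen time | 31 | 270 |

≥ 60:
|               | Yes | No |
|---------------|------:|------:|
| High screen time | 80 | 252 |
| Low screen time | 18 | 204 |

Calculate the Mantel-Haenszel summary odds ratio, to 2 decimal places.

OR_MH = Σ(aᵢdᵢ/nᵢ) / Σ(bᵢcᵢ/nᵢ), where nᵢ is the stratum total.
Stratum 1 (< 40): n = 254; a·d/n = 64·130/254 = 32.7559; b·c/n = 27·33/254 = 3.5079
Stratum 2 (40–59): n = 619; a·d/n = 61·270/619 = 26.6074; b·c/n = 257·31/619 = 12.8708
Stratum 3 (≥ 60): n = 554; a·d/n = 80·204/554 = 29.4585; b·c/n = 252·18/554 = 8.1877
OR_MH = (32.7559 + 26.6074 + 29.4585) / (3.5079 + 12.8708 + 8.1877) = 88.8218 / 24.5664 = 3.61559

3.62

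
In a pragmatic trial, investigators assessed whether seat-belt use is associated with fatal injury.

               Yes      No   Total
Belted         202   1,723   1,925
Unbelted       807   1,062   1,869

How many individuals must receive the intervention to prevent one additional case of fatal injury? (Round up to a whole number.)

Risk in treated group = 202/1925 = 0.10494; risk in control = 807/1869 = 0.43178.
Absolute risk reduction = 0.43178 − 0.10494 = 0.32685
NNT = 1 / ARR = 1 / 0.32685 = 3.060 → round up → 4

4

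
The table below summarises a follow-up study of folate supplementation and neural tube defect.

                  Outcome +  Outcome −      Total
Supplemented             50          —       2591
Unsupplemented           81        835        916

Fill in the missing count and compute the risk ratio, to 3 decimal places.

The missing cell is in the exposed row: 2591 − 50 = 2541.
So a = 50, b = 2541, c = 81, d = 835.
RR = [a/(a+b)] / [c/(c+d)] = (50/2591) / (81/916) = 0.01930/0.08843 = 0.21823

0.218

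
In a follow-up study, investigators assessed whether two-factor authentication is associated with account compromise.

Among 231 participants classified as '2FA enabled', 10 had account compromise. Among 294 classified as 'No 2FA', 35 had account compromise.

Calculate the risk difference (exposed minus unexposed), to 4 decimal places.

-0.0758

From the description: a = 10, b = 221, c = 35, d = 259.
Risk in exposed = 10/231 = 0.043290; risk in unexposed = 35/294 = 0.119048.
Risk difference = 0.043290 − 0.119048 = -0.075758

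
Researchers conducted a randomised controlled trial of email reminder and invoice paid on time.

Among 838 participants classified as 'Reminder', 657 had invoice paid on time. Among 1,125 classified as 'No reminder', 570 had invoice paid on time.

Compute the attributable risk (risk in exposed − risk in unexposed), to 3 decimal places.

From the description: a = 657, b = 181, c = 570, d = 555.
Risk in exposed = 657/838 = 0.784010; risk in unexposed = 570/1125 = 0.506667.
Risk difference = 0.784010 − 0.506667 = 0.277343

0.277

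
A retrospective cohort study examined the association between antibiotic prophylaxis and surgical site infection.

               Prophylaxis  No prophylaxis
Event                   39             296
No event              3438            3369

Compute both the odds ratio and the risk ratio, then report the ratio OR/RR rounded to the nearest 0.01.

Reading the table with exposure as columns: a = 39 (Prophylaxis, case), b = 3438 (Prophylaxis, non-case), c = 296 (No prophylaxis, case), d = 3369.
OR = (39·3369)/(3438·296) = 131391/1017648 = 0.12911
Risk in exposed = 39/3477 = 0.01122; risk in unexposed = 296/3665 = 0.08076; RR = 0.13888
OR/RR = 0.12911 / 0.13888 = 0.92966
The outcome is rare in both groups, so OR ≈ RR (ratio near 1).

0.93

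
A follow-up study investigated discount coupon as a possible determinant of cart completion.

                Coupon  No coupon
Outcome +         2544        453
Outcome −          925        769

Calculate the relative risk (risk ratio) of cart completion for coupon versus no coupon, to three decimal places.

1.978

Reading the table with exposure as columns: a = 2544 (Coupon, case), b = 925 (Coupon, non-case), c = 453 (No coupon, case), d = 769.
Risk in exposed = 2544/3469 = 0.73335; risk in unexposed = 453/1222 = 0.37070.
RR = 0.73335 / 0.37070 = 1.97827
The risk among the exposed is 1.98 times that among the unexposed.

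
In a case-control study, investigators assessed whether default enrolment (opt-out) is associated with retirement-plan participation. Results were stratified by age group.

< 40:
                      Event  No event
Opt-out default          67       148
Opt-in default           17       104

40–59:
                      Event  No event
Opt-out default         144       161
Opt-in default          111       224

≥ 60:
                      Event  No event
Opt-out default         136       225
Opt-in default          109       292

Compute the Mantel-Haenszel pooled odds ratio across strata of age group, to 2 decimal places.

1.82

OR_MH = Σ(aᵢdᵢ/nᵢ) / Σ(bᵢcᵢ/nᵢ), where nᵢ is the stratum total.
Stratum 1 (< 40): n = 336; a·d/n = 67·104/336 = 20.7381; b·c/n = 148·17/336 = 7.4881
Stratum 2 (40–59): n = 640; a·d/n = 144·224/640 = 50.4000; b·c/n = 161·111/640 = 27.9234
Stratum 3 (≥ 60): n = 762; a·d/n = 136·292/762 = 52.1155; b·c/n = 225·109/762 = 32.1850
OR_MH = (20.7381 + 50.4000 + 52.1155) / (7.4881 + 27.9234 + 32.1850) = 123.2536 / 67.5966 = 1.82337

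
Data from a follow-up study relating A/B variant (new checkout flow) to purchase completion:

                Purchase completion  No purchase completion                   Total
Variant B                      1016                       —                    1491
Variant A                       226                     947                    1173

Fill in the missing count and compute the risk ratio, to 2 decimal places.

3.54

The missing cell is in the exposed row: 1491 − 1016 = 475.
So a = 1016, b = 475, c = 226, d = 947.
RR = [a/(a+b)] / [c/(c+d)] = (1016/1491) / (226/1173) = 0.68142/0.19267 = 3.53676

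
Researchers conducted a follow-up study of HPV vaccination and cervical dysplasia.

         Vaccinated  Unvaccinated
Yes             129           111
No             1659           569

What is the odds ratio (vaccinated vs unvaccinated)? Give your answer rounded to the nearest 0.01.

Reading the table with exposure as columns: a = 129 (Vaccinated, case), b = 1659 (Vaccinated, non-case), c = 111 (Unvaccinated, case), d = 569.
OR = (a·d)/(b·c) = (129 × 569) / (1659 × 111) = 73401 / 184149 = 0.39860
Exposure is associated with lower odds of cervical dysplasia (OR = 0.40 < 1).

0.40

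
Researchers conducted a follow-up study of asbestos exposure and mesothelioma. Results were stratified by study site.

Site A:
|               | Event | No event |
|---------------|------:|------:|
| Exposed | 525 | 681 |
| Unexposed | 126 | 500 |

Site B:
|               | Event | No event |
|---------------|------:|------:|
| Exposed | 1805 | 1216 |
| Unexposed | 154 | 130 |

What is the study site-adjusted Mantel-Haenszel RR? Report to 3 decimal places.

1.495

RR_MH = Σ(aᵢ·n₀ᵢ/nᵢ) / Σ(cᵢ·n₁ᵢ/nᵢ), with n₁ᵢ = aᵢ+bᵢ (exposed), n₀ᵢ = cᵢ+dᵢ (unexposed), nᵢ = n₁ᵢ+n₀ᵢ.
Stratum 1 (Site A): n₁ = 1206, n₀ = 626, n = 1832; a·n₀/n = 525·626/1832 = 179.3941; c·n₁/n = 126·1206/1832 = 82.9454
Stratum 2 (Site B): n₁ = 3021, n₀ = 284, n = 3305; a·n₀/n = 1805·284/3305 = 155.1044; c·n₁/n = 154·3021/3305 = 140.7667
RR_MH = (179.3941 + 155.1044) / (82.9454 + 140.7667) = 334.4985 / 223.7121 = 1.49522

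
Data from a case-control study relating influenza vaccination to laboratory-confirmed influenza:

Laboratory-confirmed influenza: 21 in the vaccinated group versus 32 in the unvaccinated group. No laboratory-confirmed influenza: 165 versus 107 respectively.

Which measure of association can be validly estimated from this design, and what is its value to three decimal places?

0.426

From the description: a = 21, b = 165, c = 32, d = 107.
This is a case-control study: participants were sampled on outcome status, so risks in the source population cannot be estimated directly — relative risk is not valid here. The odds ratio is the appropriate measure.
OR = (a·d)/(b·c) = (21 × 107) / (165 × 32) = 2247 / 5280 = 0.42557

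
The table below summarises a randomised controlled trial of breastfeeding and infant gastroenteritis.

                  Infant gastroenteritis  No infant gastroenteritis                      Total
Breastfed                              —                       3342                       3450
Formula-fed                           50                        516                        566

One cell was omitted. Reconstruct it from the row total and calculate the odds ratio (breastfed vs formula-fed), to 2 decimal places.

The missing cell is in the exposed row: 3450 − 3342 = 108.
So a = 108, b = 3342, c = 50, d = 516.
OR = (a·d)/(b·c) = (108 × 516) / (3342 × 50) = 55728 / 167100 = 0.33350

0.33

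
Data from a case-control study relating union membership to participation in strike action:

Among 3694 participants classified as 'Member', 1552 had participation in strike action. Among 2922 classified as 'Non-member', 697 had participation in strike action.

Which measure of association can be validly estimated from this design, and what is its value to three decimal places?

From the description: a = 1552, b = 2142, c = 697, d = 2225.
This is a case-control study: participants were sampled on outcome status, so risks in the source population cannot be estimated directly — relative risk is not valid here. The odds ratio is the appropriate measure.
OR = (a·d)/(b·c) = (1552 × 2225) / (2142 × 697) = 3453200 / 1492974 = 2.31297

2.313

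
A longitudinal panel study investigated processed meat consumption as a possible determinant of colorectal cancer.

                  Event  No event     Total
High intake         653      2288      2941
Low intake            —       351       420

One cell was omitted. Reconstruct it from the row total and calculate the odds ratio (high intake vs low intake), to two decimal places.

1.45

The missing cell is in the unexposed row: 420 − 351 = 69.
So a = 653, b = 2288, c = 69, d = 351.
OR = (a·d)/(b·c) = (653 × 351) / (2288 × 69) = 229203 / 157872 = 1.45183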